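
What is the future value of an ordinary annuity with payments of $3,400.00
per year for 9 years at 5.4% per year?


Formula: FV = PMT * ((1+r)^n - 1) / r
Growth factor: (1 + 0.054)^9 = 1.605334
Numerator: 1.605334 - 1 = 0.605334
FV = $3,400.00 * 0.605334 / 0.054 = $38,113.64

$38,113.64


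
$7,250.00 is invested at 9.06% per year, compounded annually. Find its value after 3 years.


Formula: FV = P * (1 + r)^n
Substituting: FV = $7,250.00 * (1 + 0.0906)^3
Growth factor: (1.0906)^3 = 1.297169
FV = $7,250.00 * 1.297169 = $9,404.47

$9,404.47


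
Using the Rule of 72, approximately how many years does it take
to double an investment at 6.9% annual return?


Formula: Years ≈ 72 / r
Substituting: Years ≈ 72 / 6.9
Years ≈ 10.4

10.4 years


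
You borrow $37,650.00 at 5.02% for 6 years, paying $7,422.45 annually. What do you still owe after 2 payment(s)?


Formula: Balance = PV*(1+r)^k - PMT*((1+r)^k - 1)/r
Growth: (1 + 0.0502)^2 = 1.10292
Accumulated factor: ((1+r)^k - 1)/r = 2.0502
Balance = $37,650.00 * 1.10292 - $7,422.45 * 2.0502
Balance = $26,307.43

$26,307.43


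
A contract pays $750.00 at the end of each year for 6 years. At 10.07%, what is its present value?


Formula: PV = PMT * (1 - (1+r)^(-n)) / r
Discount factor: (1 + 0.1007)^(-6) = 0.562323
Bracket: 1 - 0.562323 = 0.437677
PV = $750.00 * 0.437677 / 0.1007 = $3,259.76

$3,259.76


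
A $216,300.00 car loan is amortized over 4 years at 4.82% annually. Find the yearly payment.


Formula: PMT = PV * r / (1 - (1+r)^(-n))
Denominator: 1 - (1 + 0.0482)^(-4) = 0.171632
Numerator: $216,300.00 * 0.0482 = 10425.66
PMT = 10425.66 / 0.171632 = $60,744.31

$60,744.31


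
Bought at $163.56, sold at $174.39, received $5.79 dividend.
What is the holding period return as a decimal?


Formula: HPR = (P1 - P0 + D) / P0
Gain: $174.39 - $163.56 + $5.79 = $16.62
HPR = $16.62 / $163.56 = 0.1016

0.1016


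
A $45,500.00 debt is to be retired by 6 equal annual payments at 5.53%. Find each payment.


Formula: PMT = PV * r / (1 - (1+r)^(-n))
Denominator: 1 - (1 + 0.0553)^(-6) = 0.27599
Numerator: $45,500.00 * 0.0553 = 2516.15
PMT = 2516.15 / 0.27599 = $9,116.81

$9,116.81


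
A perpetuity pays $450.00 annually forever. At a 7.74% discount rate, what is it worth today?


Formula: PV = C / r
Substituting: PV = $450.00 / 0.0774
PV = $5,813.95

$5,813.95


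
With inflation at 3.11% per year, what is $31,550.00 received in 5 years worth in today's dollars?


Formula: Real value = nominal / (1 + inflation)^years
Price level: (1 + 0.0311)^5 = 1.165478
Real value = $31,550.00 / 1.165478 = $27,070.45

$27,070.45


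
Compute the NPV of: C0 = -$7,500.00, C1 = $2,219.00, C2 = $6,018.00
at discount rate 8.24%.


Formula: NPV = C0 + C1/(1+r) + C2/(1+r)^2
Discount C1: $2,219.00 / (1 + 0.0824) = $2,050.07
Discount C2: $6,018.00 / (1 + 0.0824)^2 = $5,136.61
NPV = -$7,500.00 + $2,050.07 + $5,136.61 = -$313.32

-$313.32


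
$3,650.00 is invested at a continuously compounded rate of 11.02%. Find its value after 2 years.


Formula: FV = P * e^(r*t)
Exponent: r*t = 0.1102 * 2 = 0.2204
e^(0.2204) = 1.246575
FV = $3,650.00 * 1.246575 = $4,550.00

$4,550.00


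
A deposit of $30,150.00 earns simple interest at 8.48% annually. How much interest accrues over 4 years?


Formula: I = P * r * t
Substituting: I = $30,150.00 * 0.0848 * 4
Step: I = $30,150.00 * 0.3392
I = $10,226.88

$10,226.88


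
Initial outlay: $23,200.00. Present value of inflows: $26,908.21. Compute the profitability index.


Formula: PI = PV(cash flows) / initial investment
Substituting: PI = $26,908.21 / $23,200.00
PI = 1.1598

1.1598


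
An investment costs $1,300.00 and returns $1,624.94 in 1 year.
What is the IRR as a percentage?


Formula: IRR = C1/C0 - 1
Substituting: IRR = $1,624.94 / $1,300.00 - 1
Ratio: 1.249954 - 1 = 0.249954
IRR = 24.9954%

24.9954%


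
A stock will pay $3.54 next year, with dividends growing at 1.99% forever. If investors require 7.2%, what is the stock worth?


Formula: P = D1 / (r - g)
Spread: r - g = 0.072 - 0.0199 = 0.0521
Substituting: P = $3.54 / 0.0521
P = $67.95

$67.95


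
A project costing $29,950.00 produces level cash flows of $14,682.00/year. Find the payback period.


Formula: Payback = investment / annual cash flow
Substituting: Payback = $29,950.00 / $14,682.00
Payback = 2.0399 years

2.0399 years


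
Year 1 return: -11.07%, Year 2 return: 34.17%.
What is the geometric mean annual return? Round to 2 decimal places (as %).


Formula: Geometric mean = ((1+r1)*(1+r2))^(1/2) - 1
Product: (1 + -0.1107) * (1 + 0.3417) = 0.8893 * 1.3417 = 1.193174
Square root: 1.193174^0.5 = 1.092325
Geometric mean = 1.092325 - 1 = 0.092325
As percentage: 9.23%

9.23%


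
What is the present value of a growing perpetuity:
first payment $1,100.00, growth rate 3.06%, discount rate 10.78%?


Formula: PV = C / (r - g)
Spread: r - g = 0.1078 - 0.0306 = 0.0772
Substituting: PV = $1,100.00 / 0.0772
PV = $14,248.70

$14,248.70


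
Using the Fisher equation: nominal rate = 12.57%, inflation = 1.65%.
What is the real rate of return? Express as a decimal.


Formula: (1 + r_real) = (1 + r_nom) / (1 + inflation)
Substituting: (1 + r_real) = 1.1257 / 1.0165
(1 + r_real) = 1.107427
r_real = 1.107427 - 1 = 0.107427

0.107427


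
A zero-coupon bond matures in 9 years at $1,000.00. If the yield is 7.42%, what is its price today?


Formula: Price = FV / (1 + r)^n
Substituting: Price = $1,000.00 / (1 + 0.0742)^9
Discount factor: (1.0742)^9 = 1.904436
Price = $1,000.00 / 1.904436 = $525.09

$525.09


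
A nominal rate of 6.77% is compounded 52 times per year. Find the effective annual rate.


Formula: EAR = (1 + r/m)^m - 1
Period rate: r/m = 0.0677 / 52 = 0.001302
Compounding: (1 + 0.001302)^52 = 1.069997
EAR = 1.069997 - 1 = 0.069997

0.069997


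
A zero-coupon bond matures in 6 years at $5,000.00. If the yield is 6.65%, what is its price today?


Formula: Price = FV / (1 + r)^n
Substituting: Price = $5,000.00 / (1 + 0.0665)^6
Discount factor: (1.0665)^6 = 1.471517
Price = $5,000.00 / 1.471517 = $3,397.86

$3,397.86


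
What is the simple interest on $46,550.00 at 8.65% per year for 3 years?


Formula: I = P * r * t
Substituting: I = $46,550.00 * 0.0865 * 3
Step: I = $46,550.00 * 0.2595
I = $12,079.73

$12,079.73


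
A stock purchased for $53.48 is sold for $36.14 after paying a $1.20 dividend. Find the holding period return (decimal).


Formula: HPR = (P1 - P0 + D) / P0
Gain: $36.14 - $53.48 + $1.20 = -$16.14
HPR = -$16.14 / $53.48 = -0.3018

-0.3018


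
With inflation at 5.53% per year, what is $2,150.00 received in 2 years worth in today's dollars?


Formula: Real value = nominal / (1 + inflation)^years
Price level: (1 + 0.0553)^2 = 1.113658
Real value = $2,150.00 / 1.113658 = $1,930.57

$1,930.57


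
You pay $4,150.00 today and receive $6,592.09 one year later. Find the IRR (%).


Formula: IRR = C1/C0 - 1
Substituting: IRR = $6,592.09 / $4,150.00 - 1
Ratio: 1.588455 - 1 = 0.588455
IRR = 58.8455%

58.8455%


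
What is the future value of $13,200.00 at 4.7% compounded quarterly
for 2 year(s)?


Formula: FV = P * (1 + r/m)^(m*t)
Period rate: r/m = 0.047 / 4 = 0.01175
Total periods: m*t = 4 * 2 = 8
Growth factor: (1 + 0.01175)^8 = 1.097958
FV = $13,200.00 * 1.097958 = $14,493.04

$14,493.04


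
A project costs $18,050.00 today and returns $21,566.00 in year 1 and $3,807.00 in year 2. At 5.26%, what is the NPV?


Formula: NPV = C0 + C1/(1+r) + C2/(1+r)^2
Discount C1: $21,566.00 / (1 + 0.0526) = $20,488.31
Discount C2: $3,807.00 / (1 + 0.0526)^2 = $3,436.02
NPV = -$18,050.00 + $20,488.31 + $3,436.02 = $5,874.34

$5,874.34


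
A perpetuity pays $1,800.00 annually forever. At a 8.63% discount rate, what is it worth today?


Formula: PV = C / r
Substituting: PV = $1,800.00 / 0.0863
PV = $20,857.47

$20,857.47


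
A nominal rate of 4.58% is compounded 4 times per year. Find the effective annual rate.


Formula: EAR = (1 + r/m)^m - 1
Period rate: r/m = 0.0458 / 4 = 0.01145
Compounding: (1 + 0.01145)^4 = 1.046593
EAR = 1.046593 - 1 = 0.046593

0.046593


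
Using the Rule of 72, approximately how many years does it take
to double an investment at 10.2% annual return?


Formula: Years ≈ 72 / r
Substituting: Years ≈ 72 / 10.2
Years ≈ 7.1

7.1 years


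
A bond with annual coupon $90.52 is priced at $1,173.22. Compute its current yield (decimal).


Formula: Current yield = annual coupon / price
Substituting: CY = $90.52 / $1,173.22
CY = 0.077155

0.077155


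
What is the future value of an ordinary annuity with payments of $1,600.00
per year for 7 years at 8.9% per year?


Formula: FV = PMT * ((1+r)^n - 1) / r
Growth factor: (1 + 0.089)^7 = 1.816332
Numerator: 1.816332 - 1 = 0.816332
FV = $1,600.00 * 0.816332 / 0.089 = $14,675.63

$14,675.63


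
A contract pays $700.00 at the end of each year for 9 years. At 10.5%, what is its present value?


Formula: PV = PMT * (1 - (1+r)^(-n)) / r
Discount factor: (1 + 0.105)^(-9) = 0.407136
Bracket: 1 - 0.407136 = 0.592864
PV = $700.00 * 0.592864 / 0.105 = $3,952.43

$3,952.43


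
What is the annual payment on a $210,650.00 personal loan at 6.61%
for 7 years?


Formula: PMT = PV * r / (1 - (1+r)^(-n))
Denominator: 1 - (1 + 0.0661)^(-7) = 0.361127
Numerator: $210,650.00 * 0.0661 = 13923.965
PMT = 13923.965 / 0.361127 = $38,556.95

$38,556.95


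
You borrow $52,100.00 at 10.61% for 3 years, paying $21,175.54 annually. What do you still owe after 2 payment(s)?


Formula: Balance = PV*(1+r)^k - PMT*((1+r)^k - 1)/r
Growth: (1 + 0.1061)^2 = 1.223457
Accumulated factor: ((1+r)^k - 1)/r = 2.1061
Balance = $52,100.00 * 1.223457 - $21,175.54 * 2.1061
Balance = $19,144.32

$19,144.32


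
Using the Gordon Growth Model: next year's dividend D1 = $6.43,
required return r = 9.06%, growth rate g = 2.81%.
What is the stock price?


Formula: P = D1 / (r - g)
Spread: r - g = 0.0906 - 0.0281 = 0.0625
Substituting: P = $6.43 / 0.0625
P = $102.88

$102.88


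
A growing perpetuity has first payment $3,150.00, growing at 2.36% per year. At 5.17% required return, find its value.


Formula: PV = C / (r - g)
Spread: r - g = 0.0517 - 0.0236 = 0.0281
Substituting: PV = $3,150.00 / 0.0281
PV = $112,099.64

$112,099.64


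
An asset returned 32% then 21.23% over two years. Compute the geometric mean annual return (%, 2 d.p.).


Formula: Geometric mean = ((1+r1)*(1+r2))^(1/2) - 1
Product: (1 + 0.32) * (1 + 0.2123) = 1.32 * 1.2123 = 1.600236
Square root: 1.600236^0.5 = 1.265004
Geometric mean = 1.265004 - 1 = 0.265004
As percentage: 26.50%

26.50%


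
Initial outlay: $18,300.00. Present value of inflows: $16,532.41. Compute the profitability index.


Formula: PI = PV(cash flows) / initial investment
Substituting: PI = $16,532.41 / $18,300.00
PI = 0.9034

0.9034


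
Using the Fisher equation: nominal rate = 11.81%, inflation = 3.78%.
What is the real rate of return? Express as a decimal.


Formula: (1 + r_real) = (1 + r_nom) / (1 + inflation)
Substituting: (1 + r_real) = 1.1181 / 1.0378
(1 + r_real) = 1.077375
r_real = 1.077375 - 1 = 0.077375

0.077375


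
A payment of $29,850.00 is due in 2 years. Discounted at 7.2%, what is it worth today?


Formula: PV = FV / (1 + r)^n
Substituting: PV = $29,850.00 / (1 + 0.072)^2
Discount factor: (1.072)^2 = 1.149184
PV = $29,850.00 / 1.149184 = $25,974.95

$25,974.95


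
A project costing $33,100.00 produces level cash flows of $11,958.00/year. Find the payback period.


Formula: Payback = investment / annual cash flow
Substituting: Payback = $33,100.00 / $11,958.00
Payback = 2.768 years

2.768 years


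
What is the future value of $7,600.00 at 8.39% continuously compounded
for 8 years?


Formula: FV = P * e^(r*t)
Exponent: r*t = 0.0839 * 8 = 0.6712
e^(0.6712) = 1.956584
FV = $7,600.00 * 1.956584 = $14,870.04

$14,870.04


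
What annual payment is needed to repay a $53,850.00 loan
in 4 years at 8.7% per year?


Formula: PMT = PV * r / (1 - (1+r)^(-n))
Denominator: 1 - (1 + 0.087)^(-4) = 0.283722
Numerator: $53,850.00 * 0.087 = 4684.95
PMT = 4684.95 / 0.283722 = $16,512.49

$16,512.49


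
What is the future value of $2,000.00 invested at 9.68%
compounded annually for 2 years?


Formula: FV = P * (1 + r)^n
Substituting: FV = $2,000.00 * (1 + 0.0968)^2
Growth factor: (1.0968)^2 = 1.20297
FV = $2,000.00 * 1.20297 = $2,405.94

$2,405.94


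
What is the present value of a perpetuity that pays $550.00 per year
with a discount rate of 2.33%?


Formula: PV = C / r
Substituting: PV = $550.00 / 0.0233
PV = $23,605.15

$23,605.15


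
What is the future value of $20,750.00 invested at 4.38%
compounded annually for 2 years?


Formula: FV = P * (1 + r)^n
Substituting: FV = $20,750.00 * (1 + 0.0438)^2
Growth factor: (1.0438)^2 = 1.089518
FV = $20,750.00 * 1.089518 = $22,607.51

$22,607.51


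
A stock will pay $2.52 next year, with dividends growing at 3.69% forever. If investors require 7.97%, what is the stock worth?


Formula: P = D1 / (r - g)
Spread: r - g = 0.0797 - 0.0369 = 0.0428
Substituting: P = $2.52 / 0.0428
P = $58.88

$58.88


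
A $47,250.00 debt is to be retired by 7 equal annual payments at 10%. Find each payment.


Formula: PMT = PV * r / (1 - (1+r)^(-n))
Denominator: 1 - (1 + 0.1)^(-7) = 0.486842
Numerator: $47,250.00 * 0.1 = 4725.0
PMT = 4725.0 / 0.486842 = $9,705.41

$9,705.41


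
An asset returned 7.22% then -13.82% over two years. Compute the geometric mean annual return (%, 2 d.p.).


Formula: Geometric mean = ((1+r1)*(1+r2))^(1/2) - 1
Product: (1 + 0.0722) * (1 + -0.1382) = 1.0722 * 0.8618 = 0.924022
Square root: 0.924022^0.5 = 0.961261
Geometric mean = 0.961261 - 1 = -0.038739
As percentage: -3.87%

-3.87%


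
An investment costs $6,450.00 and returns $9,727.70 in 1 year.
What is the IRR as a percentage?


Formula: IRR = C1/C0 - 1
Substituting: IRR = $9,727.70 / $6,450.00 - 1
Ratio: 1.508171 - 1 = 0.508171
IRR = 50.8171%

50.8171%


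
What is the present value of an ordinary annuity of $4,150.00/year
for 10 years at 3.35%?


Formula: PV = PMT * (1 - (1+r)^(-n)) / r
Discount factor: (1 + 0.0335)^(-10) = 0.719275
Bracket: 1 - 0.719275 = 0.280725
PV = $4,150.00 * 0.280725 / 0.0335 = $34,776.33

$34,776.33


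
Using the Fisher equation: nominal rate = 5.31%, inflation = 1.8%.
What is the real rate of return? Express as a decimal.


Formula: (1 + r_real) = (1 + r_nom) / (1 + inflation)
Substituting: (1 + r_real) = 1.0531 / 1.018
(1 + r_real) = 1.034479
r_real = 1.034479 - 1 = 0.034479

0.034479


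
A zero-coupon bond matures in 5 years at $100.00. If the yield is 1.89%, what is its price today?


Formula: Price = FV / (1 + r)^n
Substituting: Price = $100.00 / (1 + 0.0189)^5
Discount factor: (1.0189)^5 = 1.09814
Price = $100.00 / 1.09814 = $91.06

$91.06


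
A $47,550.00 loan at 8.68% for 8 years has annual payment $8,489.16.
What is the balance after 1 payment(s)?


Formula: Balance = PV*(1+r)^k - PMT*((1+r)^k - 1)/r
Growth: (1 + 0.0868)^1 = 1.0868
Accumulated factor: ((1+r)^k - 1)/r = 1.0
Balance = $47,550.00 * 1.0868 - $8,489.16 * 1.0
Balance = $43,188.18

$43,188.18


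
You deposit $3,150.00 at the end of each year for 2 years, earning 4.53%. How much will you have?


Formula: FV = PMT * ((1+r)^n - 1) / r
Growth factor: (1 + 0.0453)^2 = 1.092652
Numerator: 1.092652 - 1 = 0.092652
FV = $3,150.00 * 0.092652 / 0.0453 = $6,442.70

$6,442.70


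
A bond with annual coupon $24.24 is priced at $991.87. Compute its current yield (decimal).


Formula: Current yield = annual coupon / price
Substituting: CY = $24.24 / $991.87
CY = 0.024439

0.024439


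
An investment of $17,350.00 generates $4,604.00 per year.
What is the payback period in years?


Formula: Payback = investment / annual cash flow
Substituting: Payback = $17,350.00 / $4,604.00
Payback = 3.7685 years

3.7685 years


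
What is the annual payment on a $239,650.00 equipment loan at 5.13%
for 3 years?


Formula: PMT = PV * r / (1 - (1+r)^(-n))
Denominator: 1 - (1 + 0.0513)^(-3) = 0.139363
Numerator: $239,650.00 * 0.0513 = 12294.045
PMT = 12294.045 / 0.139363 = $88,215.98

$88,215.98


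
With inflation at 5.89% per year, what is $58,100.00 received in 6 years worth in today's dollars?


Formula: Real value = nominal / (1 + inflation)^years
Price level: (1 + 0.0589)^6 = 1.40971
Real value = $58,100.00 / 1.40971 = $41,214.16

$41,214.16


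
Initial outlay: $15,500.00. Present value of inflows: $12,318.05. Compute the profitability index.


Formula: PI = PV(cash flows) / initial investment
Substituting: PI = $12,318.05 / $15,500.00
PI = 0.7947

0.7947


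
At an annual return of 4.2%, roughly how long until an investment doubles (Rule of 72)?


Formula: Years ≈ 72 / r
Substituting: Years ≈ 72 / 4.2
Years ≈ 17.1

17.1 years


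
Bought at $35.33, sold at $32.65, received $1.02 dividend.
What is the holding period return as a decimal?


Formula: HPR = (P1 - P0 + D) / P0
Gain: $32.65 - $35.33 + $1.02 = -$1.66
HPR = -$1.66 / $35.33 = -0.047

-0.047


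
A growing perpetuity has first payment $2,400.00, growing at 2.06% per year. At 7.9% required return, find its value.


Formula: PV = C / (r - g)
Spread: r - g = 0.079 - 0.0206 = 0.0584
Substituting: PV = $2,400.00 / 0.0584
PV = $41,095.89

$41,095.89


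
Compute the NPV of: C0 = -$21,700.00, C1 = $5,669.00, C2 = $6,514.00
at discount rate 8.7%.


Formula: NPV = C0 + C1/(1+r) + C2/(1+r)^2
Discount C1: $5,669.00 / (1 + 0.087) = $5,215.27
Discount C2: $6,514.00 / (1 + 0.087)^2 = $5,513.01
NPV = -$21,700.00 + $5,215.27 + $5,513.01 = -$10,971.72

-$10,971.72


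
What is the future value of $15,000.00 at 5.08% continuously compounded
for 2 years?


Formula: FV = P * e^(r*t)
Exponent: r*t = 0.0508 * 2 = 0.1016
e^(0.1016) = 1.106941
FV = $15,000.00 * 1.106941 = $16,604.11

$16,604.11


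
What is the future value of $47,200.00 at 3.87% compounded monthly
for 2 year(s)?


Formula: FV = P * (1 + r/m)^(m*t)
Period rate: r/m = 0.0387 / 12 = 0.003225
Total periods: m*t = 12 * 2 = 24
Growth factor: (1 + 0.003225)^24 = 1.08034
FV = $47,200.00 * 1.08034 = $50,992.03

$50,992.03


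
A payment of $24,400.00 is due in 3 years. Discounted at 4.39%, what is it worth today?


Formula: PV = FV / (1 + r)^n
Substituting: PV = $24,400.00 / (1 + 0.0439)^3
Discount factor: (1.0439)^3 = 1.137566
PV = $24,400.00 / 1.137566 = $21,449.30

$21,449.30


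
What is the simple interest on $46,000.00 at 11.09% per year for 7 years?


Formula: I = P * r * t
Substituting: I = $46,000.00 * 0.1109 * 7
Step: I = $46,000.00 * 0.7763
I = $35,709.80

$35,709.80


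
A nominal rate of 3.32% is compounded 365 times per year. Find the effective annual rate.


Formula: EAR = (1 + r/m)^m - 1
Period rate: r/m = 0.0332 / 365 = 9.1e-05
Compounding: (1 + 9.1e-05)^365 = 1.033756
EAR = 1.033756 - 1 = 0.033756

0.033756


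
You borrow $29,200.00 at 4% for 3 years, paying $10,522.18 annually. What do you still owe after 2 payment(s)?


Formula: Balance = PV*(1+r)^k - PMT*((1+r)^k - 1)/r
Growth: (1 + 0.04)^2 = 1.0816
Accumulated factor: ((1+r)^k - 1)/r = 2.04
Balance = $29,200.00 * 1.0816 - $10,522.18 * 2.04
Balance = $10,117.47

$10,117.47


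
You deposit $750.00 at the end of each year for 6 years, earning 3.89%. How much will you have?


Formula: FV = PMT * ((1+r)^n - 1) / r
Growth factor: (1 + 0.0389)^6 = 1.25731
Numerator: 1.25731 - 1 = 0.25731
FV = $750.00 * 0.25731 / 0.0389 = $4,961.00

$4,961.00


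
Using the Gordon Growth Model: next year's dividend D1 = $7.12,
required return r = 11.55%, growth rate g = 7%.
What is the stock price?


Formula: P = D1 / (r - g)
Spread: r - g = 0.1155 - 0.07 = 0.0455
Substituting: P = $7.12 / 0.0455
P = $156.48

$156.48


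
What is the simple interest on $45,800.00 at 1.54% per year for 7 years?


Formula: I = P * r * t
Substituting: I = $45,800.00 * 0.0154 * 7
Step: I = $45,800.00 * 0.1078
I = $4,937.24

$4,937.24


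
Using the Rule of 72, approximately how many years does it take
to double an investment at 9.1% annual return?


Formula: Years ≈ 72 / r
Substituting: Years ≈ 72 / 9.1
Years ≈ 7.9

7.9 years


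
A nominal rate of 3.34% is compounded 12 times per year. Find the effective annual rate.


Formula: EAR = (1 + r/m)^m - 1
Period rate: r/m = 0.0334 / 12 = 0.002783
Compounding: (1 + 0.002783)^12 = 1.033916
EAR = 1.033916 - 1 = 0.033916

0.033916


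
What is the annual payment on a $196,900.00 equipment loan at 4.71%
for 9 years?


Formula: PMT = PV * r / (1 - (1+r)^(-n))
Denominator: 1 - (1 + 0.0471)^(-9) = 0.339144
Numerator: $196,900.00 * 0.0471 = 9273.99
PMT = 9273.99 / 0.339144 = $27,345.25

$27,345.25


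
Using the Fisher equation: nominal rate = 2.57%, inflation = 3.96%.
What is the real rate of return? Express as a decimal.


Formula: (1 + r_real) = (1 + r_nom) / (1 + inflation)
Substituting: (1 + r_real) = 1.0257 / 1.0396
(1 + r_real) = 0.986629
r_real = 0.986629 - 1 = -0.013371

-0.013371


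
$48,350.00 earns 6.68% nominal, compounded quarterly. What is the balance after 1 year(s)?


Formula: FV = P * (1 + r/m)^(m*t)
Period rate: r/m = 0.0668 / 4 = 0.0167
Total periods: m*t = 4 * 1 = 4
Growth factor: (1 + 0.0167)^4 = 1.068492
FV = $48,350.00 * 1.068492 = $51,661.59

$51,661.59


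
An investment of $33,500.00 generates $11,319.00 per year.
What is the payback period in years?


Formula: Payback = investment / annual cash flow
Substituting: Payback = $33,500.00 / $11,319.00
Payback = 2.9596 years

2.9596 years


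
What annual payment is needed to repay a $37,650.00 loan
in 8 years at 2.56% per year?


Formula: PMT = PV * r / (1 - (1+r)^(-n))
Denominator: 1 - (1 + 0.0256)^(-8) = 0.183087
Numerator: $37,650.00 * 0.0256 = 963.84
PMT = 963.84 / 0.183087 = $5,264.39

$5,264.39


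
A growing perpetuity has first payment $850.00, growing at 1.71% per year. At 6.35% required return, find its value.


Formula: PV = C / (r - g)
Spread: r - g = 0.0635 - 0.0171 = 0.0464
Substituting: PV = $850.00 / 0.0464
PV = $18,318.97

$18,318.97


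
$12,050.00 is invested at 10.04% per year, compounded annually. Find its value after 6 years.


Formula: FV = P * (1 + r)^n
Substituting: FV = $12,050.00 * (1 + 0.1004)^6
Growth factor: (1.1004)^6 = 1.77543
FV = $12,050.00 * 1.77543 = $21,393.93

$21,393.93


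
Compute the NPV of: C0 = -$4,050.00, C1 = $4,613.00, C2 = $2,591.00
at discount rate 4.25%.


Formula: NPV = C0 + C1/(1+r) + C2/(1+r)^2
Discount C1: $4,613.00 / (1 + 0.0425) = $4,424.94
Discount C2: $2,591.00 / (1 + 0.0425)^2 = $2,384.05
NPV = -$4,050.00 + $4,424.94 + $2,384.05 = $2,758.99

$2,758.99


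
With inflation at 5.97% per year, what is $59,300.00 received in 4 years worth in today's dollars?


Formula: Real value = nominal / (1 + inflation)^years
Price level: (1 + 0.0597)^4 = 1.261048
Real value = $59,300.00 / 1.261048 = $47,024.37

$47,024.37


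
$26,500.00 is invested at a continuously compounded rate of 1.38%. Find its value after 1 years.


Formula: FV = P * e^(r*t)
Exponent: r*t = 0.0138 * 1 = 0.0138
e^(0.0138) = 1.013896
FV = $26,500.00 * 1.013896 = $26,868.23

$26,868.23


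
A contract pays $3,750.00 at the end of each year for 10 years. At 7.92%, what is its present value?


Formula: PV = PMT * (1 - (1+r)^(-n)) / r
Discount factor: (1 + 0.0792)^(-10) = 0.466639
Bracket: 1 - 0.466639 = 0.533361
PV = $3,750.00 * 0.533361 / 0.0792 = $25,253.86

$25,253.86


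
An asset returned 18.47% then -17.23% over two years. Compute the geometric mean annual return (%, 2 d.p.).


Formula: Geometric mean = ((1+r1)*(1+r2))^(1/2) - 1
Product: (1 + 0.1847) * (1 + -0.1723) = 1.1847 * 0.8277 = 0.980576
Square root: 0.980576^0.5 = 0.99024
Geometric mean = 0.99024 - 1 = -0.00976
As percentage: -0.98%

-0.98%


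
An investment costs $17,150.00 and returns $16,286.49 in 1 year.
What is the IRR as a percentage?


Formula: IRR = C1/C0 - 1
Substituting: IRR = $16,286.49 / $17,150.00 - 1
Ratio: 0.94965 - 1 = -0.05035
IRR = -5.035%

-5.035%


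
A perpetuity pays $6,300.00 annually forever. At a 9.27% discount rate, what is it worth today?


Formula: PV = C / r
Substituting: PV = $6,300.00 / 0.0927
PV = $67,961.17

$67,961.17


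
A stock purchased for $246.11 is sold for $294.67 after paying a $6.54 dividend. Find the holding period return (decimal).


Formula: HPR = (P1 - P0 + D) / P0
Gain: $294.67 - $246.11 + $6.54 = $55.10
HPR = $55.10 / $246.11 = 0.2239

0.2239


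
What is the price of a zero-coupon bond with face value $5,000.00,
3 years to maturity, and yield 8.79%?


Formula: Price = FV / (1 + r)^n
Substituting: Price = $5,000.00 / (1 + 0.0879)^3
Discount factor: (1.0879)^3 = 1.287558
Price = $5,000.00 / 1.287558 = $3,883.32

$3,883.32


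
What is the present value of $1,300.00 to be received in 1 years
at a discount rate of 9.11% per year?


Formula: PV = FV / (1 + r)^n
Substituting: PV = $1,300.00 / (1 + 0.0911)^1
Discount factor: (1.0911)^1 = 1.0911
PV = $1,300.00 / 1.0911 = $1,191.46

$1,191.46


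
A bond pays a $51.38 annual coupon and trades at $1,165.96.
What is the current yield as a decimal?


Formula: Current yield = annual coupon / price
Substituting: CY = $51.38 / $1,165.96
CY = 0.044067

0.044067


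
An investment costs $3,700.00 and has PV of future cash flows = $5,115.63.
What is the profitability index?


Formula: PI = PV(cash flows) / initial investment
Substituting: PI = $5,115.63 / $3,700.00
PI = 1.3826

1.3826


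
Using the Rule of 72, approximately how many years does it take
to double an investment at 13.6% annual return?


Formula: Years ≈ 72 / r
Substituting: Years ≈ 72 / 13.6
Years ≈ 5.3

5.3 years


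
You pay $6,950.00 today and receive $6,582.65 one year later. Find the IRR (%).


Formula: IRR = C1/C0 - 1
Substituting: IRR = $6,582.65 / $6,950.00 - 1
Ratio: 0.947144 - 1 = -0.052856
IRR = -5.2856%

-5.2856%


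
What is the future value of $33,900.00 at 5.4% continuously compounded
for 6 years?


Formula: FV = P * e^(r*t)
Exponent: r*t = 0.054 * 6 = 0.324
e^(0.324) = 1.382647
FV = $33,900.00 * 1.382647 = $46,871.74

$46,871.74


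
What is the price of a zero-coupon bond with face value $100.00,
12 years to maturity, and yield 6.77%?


Formula: Price = FV / (1 + r)^n
Substituting: Price = $100.00 / (1 + 0.0677)^12
Discount factor: (1.0677)^12 = 2.19478
Price = $100.00 / 2.19478 = $45.56

$45.56


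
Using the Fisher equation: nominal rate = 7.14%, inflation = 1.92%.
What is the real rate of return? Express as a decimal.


Formula: (1 + r_real) = (1 + r_nom) / (1 + inflation)
Substituting: (1 + r_real) = 1.0714 / 1.0192
(1 + r_real) = 1.051217
r_real = 1.051217 - 1 = 0.051217

0.051217


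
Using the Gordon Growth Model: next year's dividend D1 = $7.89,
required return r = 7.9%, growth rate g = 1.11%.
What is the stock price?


Formula: P = D1 / (r - g)
Spread: r - g = 0.079 - 0.0111 = 0.0679
Substituting: P = $7.89 / 0.0679
P = $116.20

$116.20


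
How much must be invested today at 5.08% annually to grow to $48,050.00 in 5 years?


Formula: PV = FV / (1 + r)^n
Substituting: PV = $48,050.00 / (1 + 0.0508)^5
Discount factor: (1.0508)^5 = 1.281151
PV = $48,050.00 / 1.281151 = $37,505.34

$37,505.34


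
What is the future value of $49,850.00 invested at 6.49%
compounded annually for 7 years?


Formula: FV = P * (1 + r)^n
Substituting: FV = $49,850.00 * (1 + 0.0649)^7
Growth factor: (1.0649)^7 = 1.552965
FV = $49,850.00 * 1.552965 = $77,415.33

$77,415.33


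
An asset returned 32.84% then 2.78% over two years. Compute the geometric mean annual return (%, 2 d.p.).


Formula: Geometric mean = ((1+r1)*(1+r2))^(1/2) - 1
Product: (1 + 0.3284) * (1 + 0.0278) = 1.3284 * 1.0278 = 1.36533
Square root: 1.36533^0.5 = 1.168473
Geometric mean = 1.168473 - 1 = 0.168473
As percentage: 16.85%

16.85%


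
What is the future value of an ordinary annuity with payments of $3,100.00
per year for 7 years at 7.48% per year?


Formula: FV = PMT * ((1+r)^n - 1) / r
Growth factor: (1 + 0.0748)^7 = 1.65689
Numerator: 1.65689 - 1 = 0.65689
FV = $3,100.00 * 0.65689 / 0.0748 = $27,224.04

$27,224.04


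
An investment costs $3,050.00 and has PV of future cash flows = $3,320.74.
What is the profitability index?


Formula: PI = PV(cash flows) / initial investment
Substituting: PI = $3,320.74 / $3,050.00
PI = 1.0888

1.0888


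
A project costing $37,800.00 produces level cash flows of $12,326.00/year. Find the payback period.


Formula: Payback = investment / annual cash flow
Substituting: Payback = $37,800.00 / $12,326.00
Payback = 3.0667 years

3.0667 years


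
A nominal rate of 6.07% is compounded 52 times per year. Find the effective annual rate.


Formula: EAR = (1 + r/m)^m - 1
Period rate: r/m = 0.0607 / 52 = 0.001167
Compounding: (1 + 0.001167)^52 = 1.062542
EAR = 1.062542 - 1 = 0.062542

0.062542


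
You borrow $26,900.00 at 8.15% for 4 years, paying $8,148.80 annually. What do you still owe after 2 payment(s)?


Formula: Balance = PV*(1+r)^k - PMT*((1+r)^k - 1)/r
Growth: (1 + 0.0815)^2 = 1.169642
Accumulated factor: ((1+r)^k - 1)/r = 2.0815
Balance = $26,900.00 * 1.169642 - $8,148.80 * 2.0815
Balance = $14,501.65

$14,501.65


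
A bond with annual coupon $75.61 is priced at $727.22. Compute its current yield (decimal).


Formula: Current yield = annual coupon / price
Substituting: CY = $75.61 / $727.22
CY = 0.103971

0.103971


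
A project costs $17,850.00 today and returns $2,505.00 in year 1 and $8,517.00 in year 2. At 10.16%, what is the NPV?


Formula: NPV = C0 + C1/(1+r) + C2/(1+r)^2
Discount C1: $2,505.00 / (1 + 0.1016) = $2,273.97
Discount C2: $8,517.00 / (1 + 0.1016)^2 = $7,018.41
NPV = -$17,850.00 + $2,273.97 + $7,018.41 = -$8,557.62

-$8,557.62


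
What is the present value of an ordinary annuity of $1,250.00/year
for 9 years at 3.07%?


Formula: PV = PMT * (1 - (1+r)^(-n)) / r
Discount factor: (1 + 0.0307)^(-9) = 0.761745
Bracket: 1 - 0.761745 = 0.238255
PV = $1,250.00 * 0.238255 / 0.0307 = $9,700.94

$9,700.94


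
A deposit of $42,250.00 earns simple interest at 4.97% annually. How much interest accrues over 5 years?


Formula: I = P * r * t
Substituting: I = $42,250.00 * 0.0497 * 5
Step: I = $42,250.00 * 0.2485
I = $10,499.13

$10,499.13


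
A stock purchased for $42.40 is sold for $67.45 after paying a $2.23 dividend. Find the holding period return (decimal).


Formula: HPR = (P1 - P0 + D) / P0
Gain: $67.45 - $42.40 + $2.23 = $27.28
HPR = $27.28 / $42.40 = 0.6434

0.6434


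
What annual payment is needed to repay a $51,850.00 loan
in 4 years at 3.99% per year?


Formula: PMT = PV * r / (1 - (1+r)^(-n))
Denominator: 1 - (1 + 0.0399)^(-4) = 0.144867
Numerator: $51,850.00 * 0.0399 = 2068.815
PMT = 2068.815 / 0.144867 = $14,280.79

$14,280.79


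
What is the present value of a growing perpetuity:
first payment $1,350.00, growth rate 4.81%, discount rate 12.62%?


Formula: PV = C / (r - g)
Spread: r - g = 0.1262 - 0.0481 = 0.0781
Substituting: PV = $1,350.00 / 0.0781
PV = $17,285.53

$17,285.53


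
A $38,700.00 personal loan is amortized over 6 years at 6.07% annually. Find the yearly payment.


Formula: PMT = PV * r / (1 - (1+r)^(-n))
Denominator: 1 - (1 + 0.0607)^(-6) = 0.297826
Numerator: $38,700.00 * 0.0607 = 2349.09
PMT = 2349.09 / 0.297826 = $7,887.45

$7,887.45


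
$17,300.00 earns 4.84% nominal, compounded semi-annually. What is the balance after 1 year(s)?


Formula: FV = P * (1 + r/m)^(m*t)
Period rate: r/m = 0.0484 / 2 = 0.0242
Total periods: m*t = 2 * 1 = 2
Growth factor: (1 + 0.0242)^2 = 1.048986
FV = $17,300.00 * 1.048986 = $18,147.45

$18,147.45


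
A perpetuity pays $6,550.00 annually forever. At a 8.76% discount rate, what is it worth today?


Formula: PV = C / r
Substituting: PV = $6,550.00 / 0.0876
PV = $74,771.69

$74,771.69


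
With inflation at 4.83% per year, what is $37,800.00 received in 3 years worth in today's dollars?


Formula: Real value = nominal / (1 + inflation)^years
Price level: (1 + 0.0483)^3 = 1.152011
Real value = $37,800.00 / 1.152011 = $32,812.18

$32,812.18


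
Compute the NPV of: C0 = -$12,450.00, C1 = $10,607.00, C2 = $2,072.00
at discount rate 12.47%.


Formula: NPV = C0 + C1/(1+r) + C2/(1+r)^2
Discount C1: $10,607.00 / (1 + 0.1247) = $9,430.96
Discount C2: $2,072.00 / (1 + 0.1247)^2 = $1,638.01
NPV = -$12,450.00 + $9,430.96 + $1,638.01 = -$1,381.03

-$1,381.03


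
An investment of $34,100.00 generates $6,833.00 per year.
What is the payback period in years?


Formula: Payback = investment / annual cash flow
Substituting: Payback = $34,100.00 / $6,833.00
Payback = 4.9905 years

4.9905 years


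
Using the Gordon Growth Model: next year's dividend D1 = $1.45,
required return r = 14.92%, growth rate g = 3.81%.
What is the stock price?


Formula: P = D1 / (r - g)
Spread: r - g = 0.1492 - 0.0381 = 0.1111
Substituting: P = $1.45 / 0.1111
P = $13.05

$13.05


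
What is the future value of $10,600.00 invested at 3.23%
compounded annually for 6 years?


Formula: FV = P * (1 + r)^n
Substituting: FV = $10,600.00 * (1 + 0.0323)^6
Growth factor: (1.0323)^6 = 1.21014
FV = $10,600.00 * 1.21014 = $12,827.48

$12,827.48


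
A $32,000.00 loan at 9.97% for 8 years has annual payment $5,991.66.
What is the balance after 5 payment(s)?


Formula: Balance = PV*(1+r)^k - PMT*((1+r)^k - 1)/r
Growth: (1 + 0.0997)^5 = 1.608315
Accumulated factor: ((1+r)^k - 1)/r = 6.101455
Balance = $32,000.00 * 1.608315 - $5,991.66 * 6.101455
Balance = $14,908.24

$14,908.24


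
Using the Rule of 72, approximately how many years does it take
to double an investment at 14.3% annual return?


Formula: Years ≈ 72 / r
Substituting: Years ≈ 72 / 14.3
Years ≈ 5.0

5.0 years


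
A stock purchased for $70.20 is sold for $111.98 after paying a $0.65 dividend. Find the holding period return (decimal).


Formula: HPR = (P1 - P0 + D) / P0
Gain: $111.98 - $70.20 + $0.65 = $42.43
HPR = $42.43 / $70.20 = 0.6044

0.6044


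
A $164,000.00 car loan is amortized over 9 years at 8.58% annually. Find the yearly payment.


Formula: PMT = PV * r / (1 - (1+r)^(-n))
Denominator: 1 - (1 + 0.0858)^(-9) = 0.523293
Numerator: $164,000.00 * 0.0858 = 14071.2
PMT = 14071.2 / 0.523293 = $26,889.71

$26,889.71


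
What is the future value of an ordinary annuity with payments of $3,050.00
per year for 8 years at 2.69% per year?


Formula: FV = PMT * ((1+r)^n - 1) / r
Growth factor: (1 + 0.0269)^8 = 1.236589
Numerator: 1.236589 - 1 = 0.236589
FV = $3,050.00 * 0.236589 / 0.0269 = $26,825.10

$26,825.10


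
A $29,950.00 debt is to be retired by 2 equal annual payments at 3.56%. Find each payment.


Formula: PMT = PV * r / (1 - (1+r)^(-n))
Denominator: 1 - (1 + 0.0356)^(-2) = 0.067571
Numerator: $29,950.00 * 0.0356 = 1066.22
PMT = 1066.22 / 0.067571 = $15,779.33

$15,779.33


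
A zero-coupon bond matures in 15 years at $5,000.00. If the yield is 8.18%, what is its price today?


Formula: Price = FV / (1 + r)^n
Substituting: Price = $5,000.00 / (1 + 0.0818)^15
Discount factor: (1.0818)^15 = 3.252405
Price = $5,000.00 / 3.252405 = $1,537.32

$1,537.32


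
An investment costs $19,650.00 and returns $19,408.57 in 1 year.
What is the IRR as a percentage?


Formula: IRR = C1/C0 - 1
Substituting: IRR = $19,408.57 / $19,650.00 - 1
Ratio: 0.987713 - 1 = -0.012287
IRR = -1.2287%

-1.2287%


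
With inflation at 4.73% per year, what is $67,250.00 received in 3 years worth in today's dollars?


Formula: Real value = nominal / (1 + inflation)^years
Price level: (1 + 0.0473)^3 = 1.148718
Real value = $67,250.00 / 1.148718 = $58,543.54

$58,543.54


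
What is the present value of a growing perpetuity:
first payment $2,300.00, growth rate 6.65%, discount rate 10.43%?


Formula: PV = C / (r - g)
Spread: r - g = 0.1043 - 0.0665 = 0.0378
Substituting: PV = $2,300.00 / 0.0378
PV = $60,846.56

$60,846.56


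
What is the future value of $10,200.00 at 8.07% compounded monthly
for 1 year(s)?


Formula: FV = P * (1 + r/m)^(m*t)
Period rate: r/m = 0.0807 / 12 = 0.006725
Total periods: m*t = 12 * 1 = 12
Growth factor: (1 + 0.006725)^12 = 1.083753
FV = $10,200.00 * 1.083753 = $11,054.28

$11,054.28


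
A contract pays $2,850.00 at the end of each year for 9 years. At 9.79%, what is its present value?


Formula: PV = PMT * (1 - (1+r)^(-n)) / r
Discount factor: (1 + 0.0979)^(-9) = 0.431454
Bracket: 1 - 0.431454 = 0.568546
PV = $2,850.00 * 0.568546 / 0.0979 = $16,551.12

$16,551.12


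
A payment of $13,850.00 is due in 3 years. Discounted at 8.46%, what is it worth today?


Formula: PV = FV / (1 + r)^n
Substituting: PV = $13,850.00 / (1 + 0.0846)^3
Discount factor: (1.0846)^3 = 1.275877
PV = $13,850.00 / 1.275877 = $10,855.28

$10,855.28


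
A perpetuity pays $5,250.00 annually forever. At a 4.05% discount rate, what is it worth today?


Formula: PV = C / r
Substituting: PV = $5,250.00 / 0.0405
PV = $129,629.63

$129,629.63


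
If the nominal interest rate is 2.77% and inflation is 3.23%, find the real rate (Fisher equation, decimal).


Formula: (1 + r_real) = (1 + r_nom) / (1 + inflation)
Substituting: (1 + r_real) = 1.0277 / 1.0323
(1 + r_real) = 0.995544
r_real = 0.995544 - 1 = -0.004456

-0.004456


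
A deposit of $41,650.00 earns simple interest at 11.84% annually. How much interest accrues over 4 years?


Formula: I = P * r * t
Substituting: I = $41,650.00 * 0.1184 * 4
Step: I = $41,650.00 * 0.4736
I = $19,725.44

$19,725.44


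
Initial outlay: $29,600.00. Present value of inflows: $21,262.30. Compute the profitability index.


Formula: PI = PV(cash flows) / initial investment
Substituting: PI = $21,262.30 / $29,600.00
PI = 0.7183

0.7183


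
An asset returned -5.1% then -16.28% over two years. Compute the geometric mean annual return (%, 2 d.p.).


Formula: Geometric mean = ((1+r1)*(1+r2))^(1/2) - 1
Product: (1 + -0.051) * (1 + -0.1628) = 0.949 * 0.8372 = 0.794503
Square root: 0.794503^0.5 = 0.891349
Geometric mean = 0.891349 - 1 = -0.108651
As percentage: -10.87%

-10.87%


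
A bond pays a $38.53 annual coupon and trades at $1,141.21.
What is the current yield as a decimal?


Formula: Current yield = annual coupon / price
Substituting: CY = $38.53 / $1,141.21
CY = 0.033762

0.033762


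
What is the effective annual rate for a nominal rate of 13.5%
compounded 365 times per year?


Formula: EAR = (1 + r/m)^m - 1
Period rate: r/m = 0.135 / 365 = 0.00037
Compounding: (1 + 0.00037)^365 = 1.144508
EAR = 1.144508 - 1 = 0.144508

0.144508


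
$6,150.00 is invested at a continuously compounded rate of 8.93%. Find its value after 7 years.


Formula: FV = P * e^(r*t)
Exponent: r*t = 0.0893 * 7 = 0.6251
e^(0.6251) = 1.868433
FV = $6,150.00 * 1.868433 = $11,490.86

$11,490.86


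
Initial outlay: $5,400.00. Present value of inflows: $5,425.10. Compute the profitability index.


Formula: PI = PV(cash flows) / initial investment
Substituting: PI = $5,425.10 / $5,400.00
PI = 1.0046

1.0046


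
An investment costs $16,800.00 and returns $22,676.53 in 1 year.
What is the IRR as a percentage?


Formula: IRR = C1/C0 - 1
Substituting: IRR = $22,676.53 / $16,800.00 - 1
Ratio: 1.349793 - 1 = 0.349793
IRR = 34.9793%

34.9793%


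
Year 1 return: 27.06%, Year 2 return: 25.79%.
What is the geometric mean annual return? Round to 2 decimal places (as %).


Formula: Geometric mean = ((1+r1)*(1+r2))^(1/2) - 1
Product: (1 + 0.2706) * (1 + 0.2579) = 1.2706 * 1.2579 = 1.598288
Square root: 1.598288^0.5 = 1.264234
Geometric mean = 1.264234 - 1 = 0.264234
As percentage: 26.42%

26.42%


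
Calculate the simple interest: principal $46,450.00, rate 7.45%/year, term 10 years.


Formula: I = P * r * t
Substituting: I = $46,450.00 * 0.0745 * 10
Step: I = $46,450.00 * 0.745
I = $34,605.25

$34,605.25
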